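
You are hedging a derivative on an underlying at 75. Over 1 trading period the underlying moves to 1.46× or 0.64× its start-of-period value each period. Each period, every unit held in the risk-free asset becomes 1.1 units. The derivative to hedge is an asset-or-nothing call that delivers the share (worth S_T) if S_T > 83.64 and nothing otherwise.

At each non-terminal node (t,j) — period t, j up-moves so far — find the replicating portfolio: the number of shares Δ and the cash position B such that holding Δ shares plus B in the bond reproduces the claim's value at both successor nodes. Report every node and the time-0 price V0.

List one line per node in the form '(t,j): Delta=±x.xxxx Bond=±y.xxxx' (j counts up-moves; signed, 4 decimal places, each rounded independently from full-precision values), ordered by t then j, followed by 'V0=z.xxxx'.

Since d<R<u, set p* = (R−d)/(u−d) = 0.5610; price each node as the discounted p*-expectation of its children.
At expiry t=1: V(1,0)=0.0000, V(1,1)=109.5000
  t=0,j=0: stock 75.0000 → up 109.5000 (V=109.5000), down 48.0000 (V=0.0000). Price 55.8426; hedge Δ=1.7805, bond B=-77.6940.
The time-0 hedge costs 55.8426, which is the no-arbitrage price.

(0,0): Delta=1.7805 Bond=-77.6940
V0=55.8426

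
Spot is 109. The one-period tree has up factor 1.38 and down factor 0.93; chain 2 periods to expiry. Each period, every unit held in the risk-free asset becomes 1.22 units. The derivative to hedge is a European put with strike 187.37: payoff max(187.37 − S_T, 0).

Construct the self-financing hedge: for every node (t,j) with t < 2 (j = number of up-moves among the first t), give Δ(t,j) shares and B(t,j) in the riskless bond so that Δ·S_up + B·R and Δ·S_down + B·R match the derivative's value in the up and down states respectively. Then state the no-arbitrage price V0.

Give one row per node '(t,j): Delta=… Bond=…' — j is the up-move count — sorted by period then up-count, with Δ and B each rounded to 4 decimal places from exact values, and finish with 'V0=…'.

(0,0): Delta=-0.7824 Bond=107.8029
(1,0): Delta=-1.0000 Bond=153.5820
(1,1): Delta=-0.7014 Bond=119.3471
V0=22.5259

Risk-neutral probability p* = (R−d)/(u−d) = (1.22−0.93)/(1.38−0.93) = 0.6444.
Terminal payoffs: V(2,0)=93.0959, V(2,1)=47.4794, V(2,2)=0.0000
Node (1,0) S=101.3700: V=(p*·47.4794+(1−p*)·93.0959)/1.22=52.2120; Δ=(47.4794−93.0959)/(139.8906−94.2741)=-1.0000; B=V−Δ·S=153.5820
Node (1,1) S=150.4200: V=(p*·0.0000+(1−p*)·47.4794)/1.22=13.8373; Δ=(0.0000−47.4794)/(207.5796−139.8906)=-0.7014; B=V−Δ·S=119.3471
Node (0,0) S=109.0000: V=(p*·13.8373+(1−p*)·52.2120)/1.22=22.5259; Δ=(13.8373−52.2120)/(150.4200−101.3700)=-0.7824; B=V−Δ·S=107.8029
Check: Δ(0,0)·S0 + B(0,0) = 22.5259 = V0.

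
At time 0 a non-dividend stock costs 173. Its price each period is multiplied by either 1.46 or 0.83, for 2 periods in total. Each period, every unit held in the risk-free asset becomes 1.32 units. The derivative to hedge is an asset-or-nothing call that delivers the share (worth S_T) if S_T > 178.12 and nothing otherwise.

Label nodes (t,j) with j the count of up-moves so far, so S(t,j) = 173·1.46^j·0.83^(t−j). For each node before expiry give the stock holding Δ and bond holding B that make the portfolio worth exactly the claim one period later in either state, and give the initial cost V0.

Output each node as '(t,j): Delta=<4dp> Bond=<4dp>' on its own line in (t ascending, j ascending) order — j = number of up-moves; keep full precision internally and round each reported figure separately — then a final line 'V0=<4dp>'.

(0,0): Delta=1.1841 Bond=-35.2253
(1,0): Delta=2.3175 Bond=-209.2380
(1,1): Delta=1.0000 Bond=0.0000
V0=169.6222

Risk-neutral probability p* = (R−d)/(u−d) = (1.32−0.83)/(1.46−0.83) = 0.7778.
Payoff layer (t=2): V(2,0)=0.0000, V(2,1)=209.6414, V(2,2)=368.7668
Node (1,0) S=143.5900: V=(p*·209.6414+(1−p*)·0.0000)/1.32=123.5261; Δ=(209.6414−0.0000)/(209.6414−119.1797)=2.3175; B=V−Δ·S=-209.2380
Node (1,1) S=252.5800: V=(p*·368.7668+(1−p*)·209.6414)/1.32=252.5800; Δ=(368.7668−209.6414)/(368.7668−209.6414)=1.0000; B=V−Δ·S=0.0000
Node (0,0) S=173.0000: V=(p*·252.5800+(1−p*)·123.5261)/1.32=169.6222; Δ=(252.5800−123.5261)/(252.5800−143.5900)=1.1841; B=V−Δ·S=-35.2253
The time-0 hedge costs 169.6222, which is the no-arbitrage price.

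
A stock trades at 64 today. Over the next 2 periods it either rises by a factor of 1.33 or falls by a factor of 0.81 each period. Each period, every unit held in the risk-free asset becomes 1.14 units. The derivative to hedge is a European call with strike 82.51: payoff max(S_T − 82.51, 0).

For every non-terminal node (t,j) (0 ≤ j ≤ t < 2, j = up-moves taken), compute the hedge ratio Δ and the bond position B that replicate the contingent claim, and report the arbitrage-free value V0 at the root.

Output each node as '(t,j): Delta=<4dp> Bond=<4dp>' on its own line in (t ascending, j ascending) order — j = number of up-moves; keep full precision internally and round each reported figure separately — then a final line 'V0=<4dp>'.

Risk-neutral probability p* = (R−d)/(u−d) = (1.14−0.81)/(1.33−0.81) = 0.6346.
Terminal values V(2,·): V(2,0)=0.0000, V(2,1)=0.0000, V(2,2)=30.6996
  t=1,j=0: stock 51.8400 → up 68.9472 (V=0.0000), down 41.9904 (V=0.0000). Price 0.0000; hedge Δ=0.0000, bond B=0.0000.
  t=1,j=1: stock 85.1200 → up 113.2096 (V=30.6996), down 68.9472 (V=0.0000). Price 17.0899; hedge Δ=0.6936, bond B=-41.9478.
  t=0,j=0: stock 64.0000 → up 85.1200 (V=17.0899), down 51.8400 (V=0.0000). Price 9.5136; hedge Δ=0.5135, bond B=-23.3515.
Root portfolio cost Δ·64+B reproduces V0=9.5136.

(0,0): Delta=0.5135 Bond=-23.3515
(1,0): Delta=0.0000 Bond=0.0000
(1,1): Delta=0.6936 Bond=-41.9478
V0=9.5136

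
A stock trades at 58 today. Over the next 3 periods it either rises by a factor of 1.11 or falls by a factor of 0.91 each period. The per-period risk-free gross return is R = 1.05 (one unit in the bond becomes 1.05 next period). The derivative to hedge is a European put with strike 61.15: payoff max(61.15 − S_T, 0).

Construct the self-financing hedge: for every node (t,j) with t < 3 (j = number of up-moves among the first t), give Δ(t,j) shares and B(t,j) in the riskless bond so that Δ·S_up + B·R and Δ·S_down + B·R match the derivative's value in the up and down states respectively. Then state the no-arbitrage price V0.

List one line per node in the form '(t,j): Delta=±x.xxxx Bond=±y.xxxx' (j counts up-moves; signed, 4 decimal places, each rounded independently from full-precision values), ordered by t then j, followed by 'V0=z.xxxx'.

(0,0): Delta=-0.3250 Bond=20.5346
(1,0): Delta=-0.7549 Bond=44.2553
(1,1): Delta=-0.1739 Bond=11.8354
(2,0): Delta=-1.0000 Bond=58.2381
(2,1): Delta=-0.6688 Bond=41.4237
(2,2): Delta=0.0000 Bond=0.0000
V0=1.6863

The replicating-portfolio and risk-neutral prices coincide; use p* = (1.05−0.91)/(1.11−0.91) = 0.7000 for the latter.
Terminal payoffs: V(3,0)=17.4429, V(3,1)=7.8369, V(3,2)=0.0000, V(3,3)=0.0000
(2,0): S=48.0298. Δ = (V_up−V_dn)/(S_up−S_dn) = (7.8369−17.4429)/(53.3131−43.7071) = -1.0000. V = [p*·7.8369 + (1−p*)·17.4429]/1.05 = 10.2083. B = V − Δ·S = 58.2381.
(2,1): S=58.5858. Δ = (V_up−V_dn)/(S_up−S_dn) = (0.0000−7.8369)/(65.0302−53.3131) = -0.6688. V = [p*·0.0000 + (1−p*)·7.8369]/1.05 = 2.2391. B = V − Δ·S = 41.4237.
(2,2): S=71.4618. Δ = (V_up−V_dn)/(S_up−S_dn) = (0.0000−0.0000)/(79.3226−65.0302) = 0.0000. V = [p*·0.0000 + (1−p*)·0.0000]/1.05 = 0.0000. B = V − Δ·S = 0.0000.
(1,0): S=52.7800. Δ = (V_up−V_dn)/(S_up−S_dn) = (2.2391−10.2083)/(58.5858−48.0298) = -0.7549. V = [p*·2.2391 + (1−p*)·10.2083]/1.05 = 4.4094. B = V − Δ·S = 44.2553.
(1,1): S=64.3800. Δ = (V_up−V_dn)/(S_up−S_dn) = (0.0000−2.2391)/(71.4618−58.5858) = -0.1739. V = [p*·0.0000 + (1−p*)·2.2391]/1.05 = 0.6397. B = V − Δ·S = 11.8354.
(0,0): S=58.0000. Δ = (V_up−V_dn)/(S_up−S_dn) = (0.6397−4.4094)/(64.3800−52.7800) = -0.3250. V = [p*·0.6397 + (1−p*)·4.4094]/1.05 = 1.6863. B = V − Δ·S = 20.5346.
The time-0 hedge costs 1.6863, which is the no-arbitrage price.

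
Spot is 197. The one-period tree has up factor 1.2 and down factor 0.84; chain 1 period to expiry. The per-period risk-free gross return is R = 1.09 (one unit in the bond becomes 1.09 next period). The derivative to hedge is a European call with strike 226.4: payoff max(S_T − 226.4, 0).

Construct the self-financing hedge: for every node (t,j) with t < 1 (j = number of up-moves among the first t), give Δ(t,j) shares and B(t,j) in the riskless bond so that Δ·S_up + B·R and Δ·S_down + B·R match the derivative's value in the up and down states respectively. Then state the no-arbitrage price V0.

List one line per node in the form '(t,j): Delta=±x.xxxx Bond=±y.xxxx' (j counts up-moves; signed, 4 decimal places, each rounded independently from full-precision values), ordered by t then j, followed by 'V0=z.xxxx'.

Since d<R<u, set p* = (R−d)/(u−d) = 0.6944; price each node as the discounted p*-expectation of its children.
At expiry t=1: V(1,0)=0.0000, V(1,1)=10.0000
(0,0): S=197.0000. Δ = (V_up−V_dn)/(S_up−S_dn) = (10.0000−0.0000)/(236.4000−165.4800) = 0.1410. V = [p*·10.0000 + (1−p*)·0.0000]/1.09 = 6.3710. B = V − Δ·S = -21.4067.
Self-financing check: at every node Δ·S+B equals the discounted successor values.

(0,0): Delta=0.1410 Bond=-21.4067
V0=6.3710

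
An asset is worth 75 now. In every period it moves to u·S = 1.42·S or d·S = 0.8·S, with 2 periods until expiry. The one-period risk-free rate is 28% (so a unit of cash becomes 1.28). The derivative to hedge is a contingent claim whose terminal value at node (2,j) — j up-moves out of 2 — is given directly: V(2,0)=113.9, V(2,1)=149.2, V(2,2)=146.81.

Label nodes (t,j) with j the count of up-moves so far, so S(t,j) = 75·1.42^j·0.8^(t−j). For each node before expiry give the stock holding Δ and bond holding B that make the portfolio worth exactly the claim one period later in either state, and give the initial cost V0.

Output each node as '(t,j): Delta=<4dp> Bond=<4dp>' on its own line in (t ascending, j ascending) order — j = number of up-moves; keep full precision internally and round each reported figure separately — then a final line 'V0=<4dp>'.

(0,0): Delta=0.1028 Bond=81.3790
(1,0): Delta=0.9489 Bond=53.3997
(1,1): Delta=-0.0362 Bond=118.9718
V0=89.0916

The replicating-portfolio and risk-neutral prices coincide; use p* = (1.28−0.8)/(1.42−0.8) = 0.7742 for the latter.
Terminal payoffs: V(2,0)=113.9000, V(2,1)=149.2000, V(2,2)=146.8100
(1,0): S=60.0000. Δ = (V_up−V_dn)/(S_up−S_dn) = (149.2000−113.9000)/(85.2000−48.0000) = 0.9489. V = [p*·149.2000 + (1−p*)·113.9000]/1.28 = 110.3352. B = V − Δ·S = 53.3997.
(1,1): S=106.5000. Δ = (V_up−V_dn)/(S_up−S_dn) = (146.8100−149.2000)/(151.2300−85.2000) = -0.0362. V = [p*·146.8100 + (1−p*)·149.2000]/1.28 = 115.1169. B = V − Δ·S = 118.9718.
(0,0): S=75.0000. Δ = (V_up−V_dn)/(S_up−S_dn) = (115.1169−110.3352)/(106.5000−60.0000) = 0.1028. V = [p*·115.1169 + (1−p*)·110.3352]/1.28 = 89.0916. B = V − Δ·S = 81.3790.
Self-financing check: at every node Δ·S+B equals the discounted successor values.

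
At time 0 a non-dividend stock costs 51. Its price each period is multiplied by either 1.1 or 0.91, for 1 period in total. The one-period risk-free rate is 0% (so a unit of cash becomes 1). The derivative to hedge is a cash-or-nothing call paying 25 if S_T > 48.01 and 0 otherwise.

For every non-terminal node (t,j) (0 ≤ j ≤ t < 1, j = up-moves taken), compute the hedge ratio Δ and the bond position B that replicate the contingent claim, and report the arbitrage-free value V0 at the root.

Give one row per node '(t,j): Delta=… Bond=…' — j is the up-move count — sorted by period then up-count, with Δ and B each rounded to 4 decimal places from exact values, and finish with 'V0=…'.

Since d<R<u, set p* = (R−d)/(u−d) = 0.4737; price each node as the discounted p*-expectation of its children.
Terminal payoffs: V(1,0)=0.0000, V(1,1)=25.0000
(0,0): S=51.0000. Δ = (V_up−V_dn)/(S_up−S_dn) = (25.0000−0.0000)/(56.1000−46.4100) = 2.5800. V = [p*·25.0000 + (1−p*)·0.0000]/1 = 11.8421. B = V − Δ·S = -119.7368.
Each (Δ,B) replicates both successor values, so the strategy is self-financing and V0 is arbitrage-free.

(0,0): Delta=2.5800 Bond=-119.7368
V0=11.8421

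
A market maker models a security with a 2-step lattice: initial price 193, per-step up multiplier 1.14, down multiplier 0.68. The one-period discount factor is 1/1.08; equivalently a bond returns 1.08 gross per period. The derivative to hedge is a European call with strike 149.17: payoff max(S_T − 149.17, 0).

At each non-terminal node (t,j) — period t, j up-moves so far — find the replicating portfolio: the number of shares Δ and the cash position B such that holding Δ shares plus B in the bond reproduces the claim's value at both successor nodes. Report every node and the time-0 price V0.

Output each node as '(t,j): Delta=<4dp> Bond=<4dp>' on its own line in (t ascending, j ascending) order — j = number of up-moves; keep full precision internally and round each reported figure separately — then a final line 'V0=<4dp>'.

(0,0): Delta=0.9185 Bond=-111.2814
(1,0): Delta=0.0073 Bond=-0.6072
(1,1): Delta=1.0000 Bond=-138.1204
V0=65.9849

No-arbitrage ⇒ martingale measure with p* = (R−d)/(u−d) = 0.8696.
Payoff layer (t=2): V(2,0)=0.0000, V(2,1)=0.4436, V(2,2)=101.6528
Node (1,0) S=131.2400: V=(p*·0.4436+(1−p*)·0.0000)/1.08=0.3572; Δ=(0.4436−0.0000)/(149.6136−89.2432)=0.0073; B=V−Δ·S=-0.6072
Node (1,1) S=220.0200: V=(p*·101.6528+(1−p*)·0.4436)/1.08=81.8996; Δ=(101.6528−0.4436)/(250.8228−149.6136)=1.0000; B=V−Δ·S=-138.1204
Node (0,0) S=193.0000: V=(p*·81.8996+(1−p*)·0.3572)/1.08=65.9849; Δ=(81.8996−0.3572)/(220.0200−131.2400)=0.9185; B=V−Δ·S=-111.2814
Check: Δ(0,0)·S0 + B(0,0) = 65.9849 = V0.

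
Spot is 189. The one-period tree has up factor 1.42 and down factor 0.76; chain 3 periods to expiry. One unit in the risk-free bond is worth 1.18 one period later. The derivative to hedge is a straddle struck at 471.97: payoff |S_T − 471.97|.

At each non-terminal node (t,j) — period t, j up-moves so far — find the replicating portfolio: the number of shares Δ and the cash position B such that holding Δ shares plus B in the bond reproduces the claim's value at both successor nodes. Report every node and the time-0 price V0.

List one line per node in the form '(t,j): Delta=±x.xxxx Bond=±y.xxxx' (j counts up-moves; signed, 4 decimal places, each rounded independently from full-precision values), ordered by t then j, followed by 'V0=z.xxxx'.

(0,0): Delta=-0.6774 Bond=247.9805
(1,0): Delta=-1.0000 Bond=338.9615
(1,1): Delta=-0.5787 Bond=266.1344
(2,0): Delta=-1.0000 Bond=399.9746
(2,1): Delta=-1.0000 Bond=399.9746
(2,2): Delta=-0.4498 Bond=264.9322
V0=119.9601

No-arbitrage ⇒ martingale measure with p* = (R−d)/(u−d) = 0.6364.
Payoff layer (t=3): V(3,0)=389.0035, V(3,1)=316.9537, V(3,2)=182.3343, V(3,3)=69.1914
(2,0): S=109.1664. Δ = (V_up−V_dn)/(S_up−S_dn) = (316.9537−389.0035)/(155.0163−82.9665) = -1.0000. V = [p*·316.9537 + (1−p*)·389.0035]/1.18 = 290.8082. B = V − Δ·S = 399.9746.
(2,1): S=203.9688. Δ = (V_up−V_dn)/(S_up−S_dn) = (182.3343−316.9537)/(289.6357−155.0163) = -1.0000. V = [p*·182.3343 + (1−p*)·316.9537]/1.18 = 196.0058. B = V − Δ·S = 399.9746.
(2,2): S=381.0996. Δ = (V_up−V_dn)/(S_up−S_dn) = (69.1914−182.3343)/(541.1614−289.6357) = -0.4498. V = [p*·69.1914 + (1−p*)·182.3343]/1.18 = 93.5036. B = V − Δ·S = 264.9322.
(1,0): S=143.6400. Δ = (V_up−V_dn)/(S_up−S_dn) = (196.0058−290.8082)/(203.9688−109.1664) = -1.0000. V = [p*·196.0058 + (1−p*)·290.8082]/1.18 = 195.3215. B = V − Δ·S = 338.9615.
(1,1): S=268.3800. Δ = (V_up−V_dn)/(S_up−S_dn) = (93.5036−196.0058)/(381.0996−203.9688) = -0.5787. V = [p*·93.5036 + (1−p*)·196.0058]/1.18 = 110.8281. B = V − Δ·S = 266.1344.
(0,0): S=189.0000. Δ = (V_up−V_dn)/(S_up−S_dn) = (110.8281−195.3215)/(268.3800−143.6400) = -0.6774. V = [p*·110.8281 + (1−p*)·195.3215]/1.18 = 119.9601. B = V − Δ·S = 247.9805.
Each (Δ,B) replicates both successor values, so the strategy is self-financing and V0 is arbitrage-free.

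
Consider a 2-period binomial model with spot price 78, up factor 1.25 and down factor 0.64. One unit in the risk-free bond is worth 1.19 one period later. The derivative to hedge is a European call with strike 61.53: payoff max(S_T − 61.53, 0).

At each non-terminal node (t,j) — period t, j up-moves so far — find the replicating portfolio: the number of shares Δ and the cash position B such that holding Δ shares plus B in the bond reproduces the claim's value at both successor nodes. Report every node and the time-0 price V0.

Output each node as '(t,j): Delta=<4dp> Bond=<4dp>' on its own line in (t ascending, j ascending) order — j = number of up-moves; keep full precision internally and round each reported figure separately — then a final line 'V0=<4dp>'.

Since d<R<u, set p* = (R−d)/(u−d) = 0.9016; price each node as the discounted p*-expectation of its children.
At expiry t=2: V(2,0)=0.0000, V(2,1)=0.8700, V(2,2)=60.3450
(1,0): S=49.9200. Δ = (V_up−V_dn)/(S_up−S_dn) = (0.8700−0.0000)/(62.4000−31.9488) = 0.0286. V = [p*·0.8700 + (1−p*)·0.0000]/1.19 = 0.6592. B = V − Δ·S = -0.7670.
(1,1): S=97.5000. Δ = (V_up−V_dn)/(S_up−S_dn) = (60.3450−0.8700)/(121.8750−62.4000) = 1.0000. V = [p*·60.3450 + (1−p*)·0.8700]/1.19 = 45.7941. B = V − Δ·S = -51.7059.
(0,0): S=78.0000. Δ = (V_up−V_dn)/(S_up−S_dn) = (45.7941−0.6592)/(97.5000−49.9200) = 0.9486. V = [p*·45.7941 + (1−p*)·0.6592]/1.19 = 34.7518. B = V − Δ·S = -39.2399.
Check: Δ(0,0)·S0 + B(0,0) = 34.7518 = V0.

(0,0): Delta=0.9486 Bond=-39.2399
(1,0): Delta=0.0286 Bond=-0.7670
(1,1): Delta=1.0000 Bond=-51.7059
V0=34.7518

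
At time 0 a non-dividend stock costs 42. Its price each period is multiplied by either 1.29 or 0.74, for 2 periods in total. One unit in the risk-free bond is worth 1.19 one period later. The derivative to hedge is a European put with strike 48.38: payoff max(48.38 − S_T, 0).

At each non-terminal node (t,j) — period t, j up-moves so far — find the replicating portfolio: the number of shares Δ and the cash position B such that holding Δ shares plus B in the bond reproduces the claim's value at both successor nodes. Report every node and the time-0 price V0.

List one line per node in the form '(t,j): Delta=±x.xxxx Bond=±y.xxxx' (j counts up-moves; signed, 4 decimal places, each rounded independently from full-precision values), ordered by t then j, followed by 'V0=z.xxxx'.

(0,0): Delta=-0.3597 Bond=17.4414
(1,0): Delta=-1.0000 Bond=40.6555
(1,1): Delta=-0.2781 Bond=16.3330
V0=2.3335

No-arbitrage ⇒ martingale measure with p* = (R−d)/(u−d) = 0.8182.
Terminal values V(2,·): V(2,0)=25.3808, V(2,1)=8.2868, V(2,2)=0.0000
Node (1,0) S=31.0800: V=(p*·8.2868+(1−p*)·25.3808)/1.19=9.5755; Δ=(8.2868−25.3808)/(40.0932−22.9992)=-1.0000; B=V−Δ·S=40.6555
Node (1,1) S=54.1800: V=(p*·0.0000+(1−p*)·8.2868)/1.19=1.2661; Δ=(0.0000−8.2868)/(69.8922−40.0932)=-0.2781; B=V−Δ·S=16.3330
Node (0,0) S=42.0000: V=(p*·1.2661+(1−p*)·9.5755)/1.19=2.3335; Δ=(1.2661−9.5755)/(54.1800−31.0800)=-0.3597; B=V−Δ·S=17.4414
Check: Δ(0,0)·S0 + B(0,0) = 2.3335 = V0.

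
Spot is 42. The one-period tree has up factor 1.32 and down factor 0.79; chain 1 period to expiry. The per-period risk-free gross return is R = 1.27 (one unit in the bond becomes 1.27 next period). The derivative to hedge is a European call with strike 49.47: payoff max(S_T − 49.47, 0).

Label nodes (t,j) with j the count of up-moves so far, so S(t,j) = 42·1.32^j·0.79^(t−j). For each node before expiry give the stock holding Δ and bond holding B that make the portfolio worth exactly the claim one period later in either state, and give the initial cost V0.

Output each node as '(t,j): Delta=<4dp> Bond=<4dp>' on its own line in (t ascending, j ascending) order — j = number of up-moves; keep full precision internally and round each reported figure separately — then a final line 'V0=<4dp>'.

No-arbitrage ⇒ martingale measure with p* = (R−d)/(u−d) = 0.9057.
Payoff layer (t=1): V(1,0)=0.0000, V(1,1)=5.9700
(0,0): S=42.0000. Δ = (V_up−V_dn)/(S_up−S_dn) = (5.9700−0.0000)/(55.4400−33.1800) = 0.2682. V = [p*·5.9700 + (1−p*)·0.0000]/1.27 = 4.2573. B = V − Δ·S = -7.0068.
Root portfolio cost Δ·42+B reproduces V0=4.2573.

(0,0): Delta=0.2682 Bond=-7.0068
V0=4.2573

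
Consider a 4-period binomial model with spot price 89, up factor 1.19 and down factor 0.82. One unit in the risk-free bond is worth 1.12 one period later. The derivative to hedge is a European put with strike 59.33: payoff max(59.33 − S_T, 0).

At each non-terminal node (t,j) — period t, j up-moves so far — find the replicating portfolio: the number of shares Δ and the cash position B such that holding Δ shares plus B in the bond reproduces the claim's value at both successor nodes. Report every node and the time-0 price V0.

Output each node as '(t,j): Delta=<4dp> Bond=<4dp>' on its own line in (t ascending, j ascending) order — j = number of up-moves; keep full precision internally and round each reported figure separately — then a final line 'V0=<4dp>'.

(0,0): Delta=-0.0044 Bond=0.4216
(1,0): Delta=-0.0277 Bond=2.1679
(1,1): Delta=-0.0007 Bond=0.0766
(2,0): Delta=-0.1691 Bond=10.8911
(2,1): Delta=-0.0049 Bond=0.4534
(2,2): Delta=0.0000 Bond=0.0000
(3,0): Delta=-1.0000 Bond=52.9732
(3,1): Delta=-0.0355 Bond=2.6839
(3,2): Delta=0.0000 Bond=0.0000
(3,3): Delta=0.0000 Bond=0.0000
V0=0.0286

Since d<R<u, set p* = (R−d)/(u−d) = 0.8108; price each node as the discounted p*-expectation of its children.
At expiry t=4: V(4,0)=19.0912, V(4,1)=0.9346, V(4,2)=0.0000, V(4,3)=0.0000, V(4,4)=0.0000
  t=3,j=0: stock 49.0718 → up 58.3954 (V=0.9346), down 40.2388 (V=19.0912). Price 3.9015; hedge Δ=-1.0000, bond B=52.9732.
  t=3,j=1: stock 71.2139 → up 84.7445 (V=0.0000), down 58.3954 (V=0.9346). Price 0.1579; hedge Δ=-0.0355, bond B=2.6839.
  t=3,j=2: stock 103.3470 → up 122.9829 (V=0.0000), down 84.7445 (V=0.0000). Price 0.0000; hedge Δ=0.0000, bond B=0.0000.
  t=3,j=3: stock 149.9792 → up 178.4752 (V=0.0000), down 122.9829 (V=0.0000). Price 0.0000; hedge Δ=0.0000, bond B=0.0000.
  t=2,j=0: stock 59.8436 → up 71.2139 (V=0.1579), down 49.0718 (V=3.9015). Price 0.7733; hedge Δ=-0.1691, bond B=10.8911.
  t=2,j=1: stock 86.8462 → up 103.3470 (V=0.0000), down 71.2139 (V=0.1579). Price 0.0267; hedge Δ=-0.0049, bond B=0.4534.
  t=2,j=2: stock 126.0329 → up 149.9792 (V=0.0000), down 103.3470 (V=0.0000). Price 0.0000; hedge Δ=0.0000, bond B=0.0000.
  t=1,j=0: stock 72.9800 → up 86.8462 (V=0.0267), down 59.8436 (V=0.7733). Price 0.1499; hedge Δ=-0.0277, bond B=2.1679.
  t=1,j=1: stock 105.9100 → up 126.0329 (V=0.0000), down 86.8462 (V=0.0267). Price 0.0045; hedge Δ=-0.0007, bond B=0.0766.
  t=0,j=0: stock 89.0000 → up 105.9100 (V=0.0045), down 72.9800 (V=0.1499). Price 0.0286; hedge Δ=-0.0044, bond B=0.4216.
Self-financing check: at every node Δ·S+B equals the discounted successor values.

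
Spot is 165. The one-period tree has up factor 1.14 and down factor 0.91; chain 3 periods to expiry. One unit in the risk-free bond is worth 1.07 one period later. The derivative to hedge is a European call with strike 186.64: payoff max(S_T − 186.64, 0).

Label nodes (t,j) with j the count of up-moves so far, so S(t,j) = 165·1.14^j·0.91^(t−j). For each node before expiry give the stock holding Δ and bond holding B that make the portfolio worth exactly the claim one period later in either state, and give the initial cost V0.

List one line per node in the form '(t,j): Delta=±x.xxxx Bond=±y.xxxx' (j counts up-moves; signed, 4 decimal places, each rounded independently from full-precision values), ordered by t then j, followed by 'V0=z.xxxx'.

No-arbitrage ⇒ martingale measure with p* = (R−d)/(u−d) = 0.6957.
Terminal values V(3,·): V(3,0)=0.0000, V(3,1)=0.0000, V(3,2)=8.4949, V(3,3)=57.8148
  t=2,j=0: stock 136.6365 → up 155.7656 (V=0.0000), down 124.3392 (V=0.0000). Price 0.0000; hedge Δ=0.0000, bond B=0.0000.
  t=2,j=1: stock 171.1710 → up 195.1349 (V=8.4949), down 155.7656 (V=0.0000). Price 5.5229; hedge Δ=0.2158, bond B=-31.4116.
  t=2,j=2: stock 214.4340 → up 244.4548 (V=57.8148), down 195.1349 (V=8.4949). Price 40.0041; hedge Δ=1.0000, bond B=-174.4299.
  t=1,j=0: stock 150.1500 → up 171.1710 (V=5.5229), down 136.6365 (V=0.0000). Price 3.5907; hedge Δ=0.1599, bond B=-20.4220.
  t=1,j=1: stock 188.1000 → up 214.4340 (V=40.0041), down 171.1710 (V=5.5229). Price 27.5793; hedge Δ=0.7970, bond B=-122.3389.
  t=0,j=0: stock 165.0000 → up 188.1000 (V=27.5793), down 150.1500 (V=3.5907). Price 18.9518; hedge Δ=0.6321, bond B=-85.3464.
Check: Δ(0,0)·S0 + B(0,0) = 18.9518 = V0.

(0,0): Delta=0.6321 Bond=-85.3464
(1,0): Delta=0.1599 Bond=-20.4220
(1,1): Delta=0.7970 Bond=-122.3389
(2,0): Delta=0.0000 Bond=0.0000
(2,1): Delta=0.2158 Bond=-31.4116
(2,2): Delta=1.0000 Bond=-174.4299
V0=18.9518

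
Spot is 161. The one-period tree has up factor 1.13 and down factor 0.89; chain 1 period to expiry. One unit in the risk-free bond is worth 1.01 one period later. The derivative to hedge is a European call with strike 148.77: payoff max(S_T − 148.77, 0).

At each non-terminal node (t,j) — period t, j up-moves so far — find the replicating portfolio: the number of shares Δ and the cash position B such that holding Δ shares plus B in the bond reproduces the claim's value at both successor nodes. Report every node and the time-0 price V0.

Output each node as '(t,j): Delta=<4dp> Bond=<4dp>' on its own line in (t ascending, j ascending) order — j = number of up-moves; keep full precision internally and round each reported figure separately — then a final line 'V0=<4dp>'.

Under the risk-neutral measure, an up-move has probability p* = (R−d)/(u−d) = 0.5000 and values discount at R = 1.01.
At expiry t=1: V(1,0)=0.0000, V(1,1)=33.1600
  t=0,j=0: stock 161.0000 → up 181.9300 (V=33.1600), down 143.2900 (V=0.0000). Price 16.4158; hedge Δ=0.8582, bond B=-121.7508.
Root portfolio cost Δ·161+B reproduces V0=16.4158.

(0,0): Delta=0.8582 Bond=-121.7508
V0=16.4158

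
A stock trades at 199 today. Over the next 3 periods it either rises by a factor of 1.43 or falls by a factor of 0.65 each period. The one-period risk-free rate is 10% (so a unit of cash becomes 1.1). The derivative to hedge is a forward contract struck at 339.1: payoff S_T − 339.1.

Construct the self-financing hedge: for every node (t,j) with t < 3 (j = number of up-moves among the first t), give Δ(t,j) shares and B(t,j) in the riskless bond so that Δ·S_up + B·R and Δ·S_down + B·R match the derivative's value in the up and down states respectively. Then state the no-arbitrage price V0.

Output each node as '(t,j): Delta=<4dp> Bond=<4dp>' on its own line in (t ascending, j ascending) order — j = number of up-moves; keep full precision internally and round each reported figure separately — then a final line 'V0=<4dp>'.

Since d<R<u, set p* = (R−d)/(u−d) = 0.5769; price each node as the discounted p*-expectation of its children.
At expiry t=3: V(3,0)=-284.4496, V(3,1)=-218.8692, V(3,2)=-74.5922, V(3,3)=242.8172
  t=2,j=0: stock 84.0775 → up 120.2308 (V=-218.8692), down 54.6504 (V=-284.4496). Price -224.1952; hedge Δ=1.0000, bond B=-308.2727.
  t=2,j=1: stock 184.9705 → up 264.5078 (V=-74.5922), down 120.2308 (V=-218.8692). Price -123.3022; hedge Δ=1.0000, bond B=-308.2727.
  t=2,j=2: stock 406.9351 → up 581.9172 (V=242.8172), down 264.5078 (V=-74.5922). Price 98.6624; hedge Δ=1.0000, bond B=-308.2727.
  t=1,j=0: stock 129.3500 → up 184.9705 (V=-123.3022), down 84.0775 (V=-224.1952). Price -150.8979; hedge Δ=1.0000, bond B=-280.2479.
  t=1,j=1: stock 284.5700 → up 406.9351 (V=98.6624), down 184.9705 (V=-123.3022). Price 4.3221; hedge Δ=1.0000, bond B=-280.2479.
  t=0,j=0: stock 199.0000 → up 284.5700 (V=4.3221), down 129.3500 (V=-150.8979). Price -55.7708; hedge Δ=1.0000, bond B=-254.7708.
Self-financing check: at every node Δ·S+B equals the discounted successor values.

(0,0): Delta=1.0000 Bond=-254.7708
(1,0): Delta=1.0000 Bond=-280.2479
(1,1): Delta=1.0000 Bond=-280.2479
(2,0): Delta=1.0000 Bond=-308.2727
(2,1): Delta=1.0000 Bond=-308.2727
(2,2): Delta=1.0000 Bond=-308.2727
V0=-55.7708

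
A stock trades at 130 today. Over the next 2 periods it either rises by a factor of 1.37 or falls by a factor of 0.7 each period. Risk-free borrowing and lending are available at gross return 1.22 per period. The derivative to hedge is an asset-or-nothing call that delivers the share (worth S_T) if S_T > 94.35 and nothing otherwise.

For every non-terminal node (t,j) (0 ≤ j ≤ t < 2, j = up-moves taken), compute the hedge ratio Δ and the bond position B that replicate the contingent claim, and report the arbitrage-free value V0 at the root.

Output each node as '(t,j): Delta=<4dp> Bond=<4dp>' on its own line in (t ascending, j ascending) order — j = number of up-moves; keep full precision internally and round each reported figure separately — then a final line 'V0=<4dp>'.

Risk-neutral probability p* = (R−d)/(u−d) = (1.22−0.7)/(1.37−0.7) = 0.7761.
At expiry t=2: V(2,0)=0.0000, V(2,1)=124.6700, V(2,2)=243.9970
Node (1,0) S=91.0000: V=(p*·124.6700+(1−p*)·0.0000)/1.22=79.3105; Δ=(124.6700−0.0000)/(124.6700−63.7000)=2.0448; B=V−Δ·S=-106.7641
Node (1,1) S=178.1000: V=(p*·243.9970+(1−p*)·124.6700)/1.22=178.1000; Δ=(243.9970−124.6700)/(243.9970−124.6700)=1.0000; B=V−Δ·S=0.0000
Node (0,0) S=130.0000: V=(p*·178.1000+(1−p*)·79.3105)/1.22=127.8549; Δ=(178.1000−79.3105)/(178.1000−91.0000)=1.1342; B=V−Δ·S=-19.5921
Check: Δ(0,0)·S0 + B(0,0) = 127.8549 = V0.

(0,0): Delta=1.1342 Bond=-19.5921
(1,0): Delta=2.0448 Bond=-106.7641
(1,1): Delta=1.0000 Bond=0.0000
V0=127.8549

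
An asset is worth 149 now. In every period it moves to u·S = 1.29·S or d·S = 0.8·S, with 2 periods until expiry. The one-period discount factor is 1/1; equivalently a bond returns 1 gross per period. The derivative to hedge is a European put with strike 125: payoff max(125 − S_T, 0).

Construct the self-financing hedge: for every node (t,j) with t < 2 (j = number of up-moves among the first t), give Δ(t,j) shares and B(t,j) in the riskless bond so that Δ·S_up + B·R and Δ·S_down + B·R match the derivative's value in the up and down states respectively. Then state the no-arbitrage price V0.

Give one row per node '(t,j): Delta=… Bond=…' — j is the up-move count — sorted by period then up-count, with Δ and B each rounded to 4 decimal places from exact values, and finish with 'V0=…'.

(0,0): Delta=-0.2403 Bond=46.1821
(1,0): Delta=-0.5075 Bond=78.0318
(1,1): Delta=0.0000 Bond=0.0000
V0=10.3820

Since d<R<u, set p* = (R−d)/(u−d) = 0.4082; price each node as the discounted p*-expectation of its children.
Payoff layer (t=2): V(2,0)=29.6400, V(2,1)=0.0000, V(2,2)=0.0000
(1,0): S=119.2000. Δ = (V_up−V_dn)/(S_up−S_dn) = (0.0000−29.6400)/(153.7680−95.3600) = -0.5075. V = [p*·0.0000 + (1−p*)·29.6400]/1 = 17.5420. B = V − Δ·S = 78.0318.
(1,1): S=192.2100. Δ = (V_up−V_dn)/(S_up−S_dn) = (0.0000−0.0000)/(247.9509−153.7680) = 0.0000. V = [p*·0.0000 + (1−p*)·0.0000]/1 = 0.0000. B = V − Δ·S = 0.0000.
(0,0): S=149.0000. Δ = (V_up−V_dn)/(S_up−S_dn) = (0.0000−17.5420)/(192.2100−119.2000) = -0.2403. V = [p*·0.0000 + (1−p*)·17.5420]/1 = 10.3820. B = V − Δ·S = 46.1821.
Self-financing check: at every node Δ·S+B equals the discounted successor values.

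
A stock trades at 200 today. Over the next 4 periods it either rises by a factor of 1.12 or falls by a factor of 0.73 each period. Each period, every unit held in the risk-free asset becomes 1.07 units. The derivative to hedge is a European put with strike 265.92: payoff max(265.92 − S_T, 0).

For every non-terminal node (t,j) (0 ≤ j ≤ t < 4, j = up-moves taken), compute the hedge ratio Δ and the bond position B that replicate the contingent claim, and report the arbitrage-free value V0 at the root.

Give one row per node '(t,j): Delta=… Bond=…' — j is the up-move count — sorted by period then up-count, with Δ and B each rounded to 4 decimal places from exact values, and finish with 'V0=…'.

Under the risk-neutral measure, an up-move has probability p* = (R−d)/(u−d) = 0.8718 and values discount at R = 1.07.
Payoff layer (t=4): V(4,0)=209.1235, V(4,1)=178.7802, V(4,2)=132.2260, V(4,3)=60.8005, V(4,4)=0.0000
Node (3,0) S=77.8034: V=(p*·178.7802+(1−p*)·209.1235)/1.07=170.7200; Δ=(178.7802−209.1235)/(87.1398−56.7965)=-1.0000; B=V−Δ·S=248.5234
Node (3,1) S=119.3696: V=(p*·132.2260+(1−p*)·178.7802)/1.07=129.1538; Δ=(132.2260−178.7802)/(133.6940−87.1398)=-1.0000; B=V−Δ·S=248.5234
Node (3,2) S=183.1424: V=(p*·60.8005+(1−p*)·132.2260)/1.07=65.3810; Δ=(60.8005−132.2260)/(205.1195−133.6940)=-1.0000; B=V−Δ·S=248.5234
Node (3,3) S=280.9856: V=(p*·0.0000+(1−p*)·60.8005)/1.07=7.2850; Δ=(0.0000−60.8005)/(314.7039−205.1195)=-0.5548; B=V−Δ·S=163.1837
Node (2,0) S=106.5800: V=(p*·129.1538+(1−p*)·170.7200)/1.07=125.6848; Δ=(129.1538−170.7200)/(119.3696−77.8034)=-1.0000; B=V−Δ·S=232.2648
Node (2,1) S=163.5200: V=(p*·65.3810+(1−p*)·129.1538)/1.07=68.7448; Δ=(65.3810−129.1538)/(183.1424−119.3696)=-1.0000; B=V−Δ·S=232.2648
Node (2,2) S=250.8800: V=(p*·7.2850+(1−p*)·65.3810)/1.07=13.7693; Δ=(7.2850−65.3810)/(280.9856−183.1424)=-0.5938; B=V−Δ·S=162.7334
Node (1,0) S=146.0000: V=(p*·68.7448+(1−p*)·125.6848)/1.07=71.0699; Δ=(68.7448−125.6848)/(163.5200−106.5800)=-1.0000; B=V−Δ·S=217.0699
Node (1,1) S=224.0000: V=(p*·13.7693+(1−p*)·68.7448)/1.07=19.4556; Δ=(13.7693−68.7448)/(250.8800−163.5200)=-0.6293; B=V−Δ·S=160.4184
Node (0,0) S=200.0000: V=(p*·19.4556+(1−p*)·71.0699)/1.07=24.3671; Δ=(19.4556−71.0699)/(224.0000−146.0000)=-0.6617; B=V−Δ·S=156.7116
The time-0 hedge costs 24.3671, which is the no-arbitrage price.

(0,0): Delta=-0.6617 Bond=156.7116
(1,0): Delta=-1.0000 Bond=217.0699
(1,1): Delta=-0.6293 Bond=160.4184
(2,0): Delta=-1.0000 Bond=232.2648
(2,1): Delta=-1.0000 Bond=232.2648
(2,2): Delta=-0.5938 Bond=162.7334
(3,0): Delta=-1.0000 Bond=248.5234
(3,1): Delta=-1.0000 Bond=248.5234
(3,2): Delta=-1.0000 Bond=248.5234
(3,3): Delta=-0.5548 Bond=163.1837
V0=24.3671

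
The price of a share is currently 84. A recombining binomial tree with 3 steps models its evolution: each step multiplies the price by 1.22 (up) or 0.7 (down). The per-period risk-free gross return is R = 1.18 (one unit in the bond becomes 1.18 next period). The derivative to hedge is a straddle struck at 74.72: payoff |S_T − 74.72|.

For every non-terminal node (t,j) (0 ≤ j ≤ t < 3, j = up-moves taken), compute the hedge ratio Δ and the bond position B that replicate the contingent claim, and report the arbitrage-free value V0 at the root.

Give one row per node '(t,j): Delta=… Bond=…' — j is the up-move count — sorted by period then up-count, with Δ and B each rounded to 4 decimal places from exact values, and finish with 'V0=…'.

(0,0): Delta=0.8814 Bond=-35.0003
(1,0): Delta=-0.3451 Bond=30.8205
(1,1): Delta=0.9400 Bond=-47.3105
(2,0): Delta=-1.0000 Bond=63.3220
(2,1): Delta=-0.3138 Bond=34.1221
(2,2): Delta=1.0000 Bond=-63.3220
V0=39.0373

Since d<R<u, set p* = (R−d)/(u−d) = 0.9231; price each node as the discounted p*-expectation of its children.
Payoff layer (t=3): V(3,0)=45.9080, V(3,1)=24.5048, V(3,2)=12.7979, V(3,3)=77.8112
(2,0): S=41.1600. Δ = (V_up−V_dn)/(S_up−S_dn) = (24.5048−45.9080)/(50.2152−28.8120) = -1.0000. V = [p*·24.5048 + (1−p*)·45.9080]/1.18 = 22.1620. B = V − Δ·S = 63.3220.
(2,1): S=71.7360. Δ = (V_up−V_dn)/(S_up−S_dn) = (12.7979−24.5048)/(87.5179−50.2152) = -0.3138. V = [p*·12.7979 + (1−p*)·24.5048]/1.18 = 11.6089. B = V − Δ·S = 34.1221.
(2,2): S=125.0256. Δ = (V_up−V_dn)/(S_up−S_dn) = (77.8112−12.7979)/(152.5312−87.5179) = 1.0000. V = [p*·77.8112 + (1−p*)·12.7979]/1.18 = 61.7036. B = V − Δ·S = -63.3220.
(1,0): S=58.8000. Δ = (V_up−V_dn)/(S_up−S_dn) = (11.6089−22.1620)/(71.7360−41.1600) = -0.3451. V = [p*·11.6089 + (1−p*)·22.1620]/1.18 = 10.5260. B = V − Δ·S = 30.8205.
(1,1): S=102.4800. Δ = (V_up−V_dn)/(S_up−S_dn) = (61.7036−11.6089)/(125.0256−71.7360) = 0.9400. V = [p*·61.7036 + (1−p*)·11.6089]/1.18 = 49.0255. B = V − Δ·S = -47.3105.
(0,0): S=84.0000. Δ = (V_up−V_dn)/(S_up−S_dn) = (49.0255−10.5260)/(102.4800−58.8000) = 0.8814. V = [p*·49.0255 + (1−p*)·10.5260]/1.18 = 39.0373. B = V − Δ·S = -35.0003.
Self-financing check: at every node Δ·S+B equals the discounted successor values.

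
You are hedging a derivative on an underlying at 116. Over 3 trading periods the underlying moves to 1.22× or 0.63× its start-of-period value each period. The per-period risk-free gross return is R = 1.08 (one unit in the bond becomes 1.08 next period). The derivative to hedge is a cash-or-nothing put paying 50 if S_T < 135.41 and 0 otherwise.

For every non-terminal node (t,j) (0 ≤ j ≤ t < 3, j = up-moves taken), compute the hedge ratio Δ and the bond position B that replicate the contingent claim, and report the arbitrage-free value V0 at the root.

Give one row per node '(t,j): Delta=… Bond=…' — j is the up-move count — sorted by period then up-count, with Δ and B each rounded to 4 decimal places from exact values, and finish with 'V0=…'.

Risk-neutral probability p* = (R−d)/(u−d) = (1.08−0.63)/(1.22−0.63) = 0.7627.
At expiry t=3: V(3,0)=50.0000, V(3,1)=50.0000, V(3,2)=50.0000, V(3,3)=0.0000
Node (2,0) S=46.0404: V=(p*·50.0000+(1−p*)·50.0000)/1.08=46.2963; Δ=(50.0000−50.0000)/(56.1693−29.0055)=0.0000; B=V−Δ·S=46.2963
Node (2,1) S=89.1576: V=(p*·50.0000+(1−p*)·50.0000)/1.08=46.2963; Δ=(50.0000−50.0000)/(108.7723−56.1693)=0.0000; B=V−Δ·S=46.2963
Node (2,2) S=172.6544: V=(p*·0.0000+(1−p*)·50.0000)/1.08=10.9856; Δ=(0.0000−50.0000)/(210.6384−108.7723)=-0.4908; B=V−Δ·S=95.7313
Node (1,0) S=73.0800: V=(p*·46.2963+(1−p*)·46.2963)/1.08=42.8669; Δ=(46.2963−46.2963)/(89.1576−46.0404)=0.0000; B=V−Δ·S=42.8669
Node (1,1) S=141.5200: V=(p*·10.9856+(1−p*)·46.2963)/1.08=17.9300; Δ=(10.9856−46.2963)/(172.6544−89.1576)=-0.4229; B=V−Δ·S=77.7787
Node (0,0) S=116.0000: V=(p*·17.9300+(1−p*)·42.8669)/1.08=22.0808; Δ=(17.9300−42.8669)/(141.5200−73.0800)=-0.3644; B=V−Δ·S=64.3468
Each (Δ,B) replicates both successor values, so the strategy is self-financing and V0 is arbitrage-free.

(0,0): Delta=-0.3644 Bond=64.3468
(1,0): Delta=0.0000 Bond=42.8669
(1,1): Delta=-0.4229 Bond=77.7787
(2,0): Delta=0.0000 Bond=46.2963
(2,1): Delta=0.0000 Bond=46.2963
(2,2): Delta=-0.4908 Bond=95.7313
V0=22.0808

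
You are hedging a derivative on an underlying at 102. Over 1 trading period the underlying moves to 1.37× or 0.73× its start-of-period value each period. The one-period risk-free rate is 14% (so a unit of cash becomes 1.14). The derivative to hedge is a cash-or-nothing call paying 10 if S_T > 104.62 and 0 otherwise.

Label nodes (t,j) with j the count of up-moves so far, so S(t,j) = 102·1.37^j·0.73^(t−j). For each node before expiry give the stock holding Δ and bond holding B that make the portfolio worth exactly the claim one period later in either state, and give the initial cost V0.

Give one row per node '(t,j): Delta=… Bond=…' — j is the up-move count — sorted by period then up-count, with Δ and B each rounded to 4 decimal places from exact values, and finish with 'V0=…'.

(0,0): Delta=0.1532 Bond=-10.0055
V0=5.6195

Under the risk-neutral measure, an up-move has probability p* = (R−d)/(u−d) = 0.6406 and values discount at R = 1.14.
At expiry t=1: V(1,0)=0.0000, V(1,1)=10.0000
  t=0,j=0: stock 102.0000 → up 139.7400 (V=10.0000), down 74.4600 (V=0.0000). Price 5.6195; hedge Δ=0.1532, bond B=-10.0055.
Each (Δ,B) replicates both successor values, so the strategy is self-financing and V0 is arbitrage-free.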